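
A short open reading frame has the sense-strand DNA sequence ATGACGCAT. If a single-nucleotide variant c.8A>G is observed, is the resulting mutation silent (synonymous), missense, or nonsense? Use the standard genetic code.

Position 8 falls in codon 3: CAT → His.
After the substitution the codon is CGT → Arg.
His ≠ Arg, so this is a missense mutation.

missense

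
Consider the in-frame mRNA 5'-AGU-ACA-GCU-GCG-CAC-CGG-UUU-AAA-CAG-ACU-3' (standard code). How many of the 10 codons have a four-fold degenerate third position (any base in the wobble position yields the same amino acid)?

Codon 1 AGU (Ser): third position 2-fold.
Codon 2 ACA (Thr): third position 4-fold.
Codon 3 GCU (Ala): third position 4-fold.
Codon 4 GCG (Ala): third position 4-fold.
Codon 5 CAC (His): third position 2-fold.
Codon 6 CGG (Arg): third position 4-fold.
Codon 7 UUU (Phe): third position 2-fold.
Codon 8 AAA (Lys): third position 2-fold.
Codon 9 CAG (Gln): third position 2-fold.
Codon 10 ACU (Thr): third position 4-fold.
Four-fold degenerate third positions: 5.

5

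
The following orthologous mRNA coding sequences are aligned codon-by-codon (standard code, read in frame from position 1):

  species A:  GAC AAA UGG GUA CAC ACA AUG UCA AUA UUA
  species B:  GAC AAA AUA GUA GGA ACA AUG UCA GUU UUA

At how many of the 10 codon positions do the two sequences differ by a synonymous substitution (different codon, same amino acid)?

0

Codon 1: GAC Asp / GAC Asp — identical.
Codon 2: AAA Lys / AAA Lys — identical.
Codon 3: UGG Trp / AUA Ile — nonsynonymous.
Codon 4: GUA Val / GUA Val — identical.
Codon 5: CAC His / GGA Gly — nonsynonymous.
Codon 6: ACA Thr / ACA Thr — identical.
Codon 7: AUG Met / AUG Met — identical.
Codon 8: UCA Ser / UCA Ser — identical.
Codon 9: AUA Ile / GUU Val — nonsynonymous.
Codon 10: UUA Leu / UUA Leu — identical.
Synonymous differences: 0.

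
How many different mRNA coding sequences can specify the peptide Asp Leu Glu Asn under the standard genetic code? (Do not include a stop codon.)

48

Asp: 2 codons.
Leu: 6 codons.
Glu: 2 codons.
Asn: 2 codons.
2 × 6 × 2 × 2 = 48.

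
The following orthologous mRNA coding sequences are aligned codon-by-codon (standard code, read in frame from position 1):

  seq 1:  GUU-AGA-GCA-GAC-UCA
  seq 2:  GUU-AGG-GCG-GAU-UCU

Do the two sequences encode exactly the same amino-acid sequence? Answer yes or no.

yes

Codon 1: GUU Val / GUU Val — identical.
Codon 2: AGA Arg / AGG Arg — synonymous.
Codon 3: GCA Ala / GCG Ala — synonymous.
Codon 4: GAC Asp / GAU Asp — synonymous.
Codon 5: UCA Ser / UCU Ser — synonymous.
Nonsynonymous differences: 0 → same protein.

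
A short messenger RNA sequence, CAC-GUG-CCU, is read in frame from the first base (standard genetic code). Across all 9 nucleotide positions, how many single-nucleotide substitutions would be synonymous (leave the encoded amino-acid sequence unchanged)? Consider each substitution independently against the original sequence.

Codon 1 (CAC, His): 1 synonymous substitution.
Codon 2 (GUG, Val): 3 synonymous substitutions.
Codon 3 (CCU, Pro): 3 synonymous substitutions.
Total: 1 + 3 + 3 = 7.

7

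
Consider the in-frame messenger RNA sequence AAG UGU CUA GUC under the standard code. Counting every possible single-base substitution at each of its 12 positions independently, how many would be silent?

Codon 1 (AAG, Lys): 1 synonymous substitution.
Codon 2 (UGU, Cys): 1 synonymous substitution.
Codon 3 (CUA, Leu): 4 synonymous substitutions.
Codon 4 (GUC, Val): 3 synonymous substitutions.
Total: 1 + 1 + 4 + 3 = 9.

9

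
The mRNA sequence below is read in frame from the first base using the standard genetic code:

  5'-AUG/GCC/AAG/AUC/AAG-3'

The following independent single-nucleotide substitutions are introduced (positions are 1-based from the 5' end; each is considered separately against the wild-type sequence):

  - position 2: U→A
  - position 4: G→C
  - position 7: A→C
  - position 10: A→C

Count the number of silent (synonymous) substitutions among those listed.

0

Codon 1: AUG (Met) → AAG (Lys) — missense.
Codon 2: GCC (Ala) → CCC (Pro) — missense.
Codon 3: AAG (Lys) → CAG (Gln) — missense.
Codon 4: AUC (Ile) → CUC (Leu) — missense.
Synonymous: 0 of 4.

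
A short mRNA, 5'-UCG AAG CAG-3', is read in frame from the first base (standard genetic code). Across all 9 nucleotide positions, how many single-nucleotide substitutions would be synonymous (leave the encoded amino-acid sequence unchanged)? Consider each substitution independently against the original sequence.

Codon 1 (UCG, Ser): 3 synonymous substitutions.
Codon 2 (AAG, Lys): 1 synonymous substitution.
Codon 3 (CAG, Gln): 1 synonymous substitution.
Total: 3 + 1 + 1 = 5.

5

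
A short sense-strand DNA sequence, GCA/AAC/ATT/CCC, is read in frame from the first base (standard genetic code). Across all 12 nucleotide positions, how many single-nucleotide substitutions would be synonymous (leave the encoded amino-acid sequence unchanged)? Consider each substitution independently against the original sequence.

Codon 1 (GCA, Ala): 3 synonymous substitutions.
Codon 2 (AAC, Asn): 1 synonymous substitution.
Codon 3 (ATT, Ile): 2 synonymous substitutions.
Codon 4 (CCC, Pro): 3 synonymous substitutions.
Total: 3 + 1 + 2 + 3 = 9.

9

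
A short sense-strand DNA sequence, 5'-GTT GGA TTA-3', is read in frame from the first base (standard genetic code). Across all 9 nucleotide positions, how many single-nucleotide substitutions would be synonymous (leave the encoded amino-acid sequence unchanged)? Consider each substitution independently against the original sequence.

Codon 1 (GTT, Val): 3 synonymous substitutions.
Codon 2 (GGA, Gly): 3 synonymous substitutions.
Codon 3 (TTA, Leu): 2 synonymous substitutions.
Total: 3 + 3 + 2 = 8.

8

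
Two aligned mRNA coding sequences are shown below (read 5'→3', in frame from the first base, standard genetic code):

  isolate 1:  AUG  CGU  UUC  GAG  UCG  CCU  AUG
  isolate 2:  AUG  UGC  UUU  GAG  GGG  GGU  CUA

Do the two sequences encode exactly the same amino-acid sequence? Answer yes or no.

Codon 1: AUG Met / AUG Met — identical.
Codon 2: CGU Arg / UGC Cys — nonsynonymous.
Codon 3: UUC Phe / UUU Phe — synonymous.
Codon 4: GAG Glu / GAG Glu — identical.
Codon 5: UCG Ser / GGG Gly — nonsynonymous.
Codon 6: CCU Pro / GGU Gly — nonsynonymous.
Codon 7: AUG Met / CUA Leu — nonsynonymous.
Nonsynonymous differences: 4 → different protein.

no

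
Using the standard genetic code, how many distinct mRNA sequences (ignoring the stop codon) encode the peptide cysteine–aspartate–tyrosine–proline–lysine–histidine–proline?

Cys: 2 codons.
Asp: 2 codons.
Tyr: 2 codons.
Pro: 4 codons.
Lys: 2 codons.
His: 2 codons.
Pro: 4 codons.
2 × 2 × 2 × 4 × 2 × 2 × 4 = 512.

512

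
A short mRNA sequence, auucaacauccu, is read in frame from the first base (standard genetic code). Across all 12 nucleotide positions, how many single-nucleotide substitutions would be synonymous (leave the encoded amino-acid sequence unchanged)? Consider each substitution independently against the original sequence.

7

Codon 1 (AUU, Ile): 2 synonymous substitutions.
Codon 2 (CAA, Gln): 1 synonymous substitution.
Codon 3 (CAU, His): 1 synonymous substitution.
Codon 4 (CCU, Pro): 3 synonymous substitutions.
Total: 2 + 1 + 1 + 3 = 7.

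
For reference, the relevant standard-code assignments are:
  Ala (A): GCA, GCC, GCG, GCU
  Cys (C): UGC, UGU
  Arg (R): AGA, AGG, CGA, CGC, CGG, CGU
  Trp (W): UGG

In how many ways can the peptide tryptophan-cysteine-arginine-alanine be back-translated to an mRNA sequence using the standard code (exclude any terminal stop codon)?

Trp: 1 codon.
Cys: 2 codons.
Arg: 6 codons.
Ala: 4 codons.
1 × 2 × 6 × 4 = 48.

48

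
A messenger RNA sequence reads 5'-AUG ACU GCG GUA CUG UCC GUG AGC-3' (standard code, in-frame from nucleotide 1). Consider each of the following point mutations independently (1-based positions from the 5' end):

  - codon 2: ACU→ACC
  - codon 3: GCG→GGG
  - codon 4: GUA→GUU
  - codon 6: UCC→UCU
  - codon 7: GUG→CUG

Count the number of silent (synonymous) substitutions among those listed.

Codon 2: ACU (Thr) → ACC (Thr) — synonymous.
Codon 3: GCG (Ala) → GGG (Gly) — missense.
Codon 4: GUA (Val) → GUU (Val) — synonymous.
Codon 6: UCC (Ser) → UCU (Ser) — synonymous.
Codon 7: GUG (Val) → CUG (Leu) — missense.
Synonymous: 3 of 5.

3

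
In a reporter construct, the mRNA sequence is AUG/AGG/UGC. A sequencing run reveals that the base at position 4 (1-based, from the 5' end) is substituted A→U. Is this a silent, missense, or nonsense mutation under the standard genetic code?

Position 4 falls in codon 2: AGG → Arg.
After the substitution the codon is UGG → Trp.
Arg ≠ Trp, so this is a missense mutation.

missense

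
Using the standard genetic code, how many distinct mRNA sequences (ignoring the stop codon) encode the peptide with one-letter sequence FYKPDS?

Phe: 2 codons.
Tyr: 2 codons.
Lys: 2 codons.
Pro: 4 codons.
Asp: 2 codons.
Ser: 6 codons.
2 × 2 × 2 × 4 × 2 × 6 = 384.

384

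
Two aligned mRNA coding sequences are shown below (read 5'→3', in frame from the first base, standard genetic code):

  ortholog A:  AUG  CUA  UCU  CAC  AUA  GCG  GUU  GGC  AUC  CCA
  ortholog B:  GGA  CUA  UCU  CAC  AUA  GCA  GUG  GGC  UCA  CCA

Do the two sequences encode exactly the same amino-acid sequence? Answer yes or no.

no

Codon 1: AUG Met / GGA Gly — nonsynonymous.
Codon 2: CUA Leu / CUA Leu — identical.
Codon 3: UCU Ser / UCU Ser — identical.
Codon 4: CAC His / CAC His — identical.
Codon 5: AUA Ile / AUA Ile — identical.
Codon 6: GCG Ala / GCA Ala — synonymous.
Codon 7: GUU Val / GUG Val — synonymous.
Codon 8: GGC Gly / GGC Gly — identical.
Codon 9: AUC Ile / UCA Ser — nonsynonymous.
Codon 10: CCA Pro / CCA Pro — identical.
Nonsynonymous differences: 2 → different protein.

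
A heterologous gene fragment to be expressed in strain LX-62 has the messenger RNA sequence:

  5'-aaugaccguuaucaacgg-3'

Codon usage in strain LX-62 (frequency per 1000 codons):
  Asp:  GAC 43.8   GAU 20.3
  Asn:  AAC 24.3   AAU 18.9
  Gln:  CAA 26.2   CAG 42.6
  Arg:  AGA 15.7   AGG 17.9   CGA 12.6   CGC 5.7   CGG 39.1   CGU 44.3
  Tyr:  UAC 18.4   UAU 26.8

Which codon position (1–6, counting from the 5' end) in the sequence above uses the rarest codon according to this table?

1

Codon 1 AAU (Asn): 18.9 per 1000.
Codon 2 GAC (Asp): 43.8 per 1000.
Codon 3 CGU (Arg): 44.3 per 1000.
Codon 4 UAU (Tyr): 26.8 per 1000.
Codon 5 CAA (Gln): 26.2 per 1000.
Codon 6 CGG (Arg): 39.1 per 1000.
Lowest frequency is 18.9 at codon 1.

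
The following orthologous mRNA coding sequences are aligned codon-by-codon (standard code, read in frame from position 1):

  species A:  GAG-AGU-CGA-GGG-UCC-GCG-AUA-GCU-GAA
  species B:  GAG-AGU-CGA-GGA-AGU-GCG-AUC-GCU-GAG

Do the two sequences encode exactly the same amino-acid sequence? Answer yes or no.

Codon 1: GAG Glu / GAG Glu — identical.
Codon 2: AGU Ser / AGU Ser — identical.
Codon 3: CGA Arg / CGA Arg — identical.
Codon 4: GGG Gly / GGA Gly — synonymous.
Codon 5: UCC Ser / AGU Ser — synonymous.
Codon 6: GCG Ala / GCG Ala — identical.
Codon 7: AUA Ile / AUC Ile — synonymous.
Codon 8: GCU Ala / GCU Ala — identical.
Codon 9: GAA Glu / GAG Glu — synonymous.
Nonsynonymous differences: 0 → same protein.

yes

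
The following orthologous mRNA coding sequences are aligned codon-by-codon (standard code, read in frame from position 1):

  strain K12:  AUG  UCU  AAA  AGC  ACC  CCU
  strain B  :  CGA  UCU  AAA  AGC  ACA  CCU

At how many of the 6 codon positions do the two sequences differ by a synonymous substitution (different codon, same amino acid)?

Codon 1: AUG Met / CGA Arg — nonsynonymous.
Codon 2: UCU Ser / UCU Ser — identical.
Codon 3: AAA Lys / AAA Lys — identical.
Codon 4: AGC Ser / AGC Ser — identical.
Codon 5: ACC Thr / ACA Thr — synonymous.
Codon 6: CCU Pro / CCU Pro — identical.
Synonymous differences: 1.

1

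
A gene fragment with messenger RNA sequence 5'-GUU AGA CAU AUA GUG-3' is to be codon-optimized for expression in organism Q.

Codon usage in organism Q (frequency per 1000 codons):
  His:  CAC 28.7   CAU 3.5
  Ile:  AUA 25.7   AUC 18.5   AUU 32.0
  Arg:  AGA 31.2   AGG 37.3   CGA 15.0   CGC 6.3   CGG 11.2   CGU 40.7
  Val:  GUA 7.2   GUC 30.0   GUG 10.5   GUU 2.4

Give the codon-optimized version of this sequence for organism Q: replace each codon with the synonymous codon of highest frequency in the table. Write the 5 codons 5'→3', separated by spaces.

GUC CGU CAC AUU GUC

Codon 1 (Val): best is GUC at 30.0.
Codon 2 (Arg): best is CGU at 40.7.
Codon 3 (His): best is CAC at 28.7.
Codon 4 (Ile): best is AUU at 32.0.
Codon 5 (Val): best is GUC at 30.0.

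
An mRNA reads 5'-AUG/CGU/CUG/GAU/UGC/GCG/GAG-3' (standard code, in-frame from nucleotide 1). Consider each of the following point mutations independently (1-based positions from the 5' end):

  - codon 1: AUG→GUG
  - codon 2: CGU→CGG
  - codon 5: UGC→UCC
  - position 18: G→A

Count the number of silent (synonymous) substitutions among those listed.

Codon 1: AUG (Met) → GUG (Val) — missense.
Codon 2: CGU (Arg) → CGG (Arg) — synonymous.
Codon 5: UGC (Cys) → UCC (Ser) — missense.
Codon 6: GCG (Ala) → GCA (Ala) — synonymous.
Synonymous: 2 of 4.

2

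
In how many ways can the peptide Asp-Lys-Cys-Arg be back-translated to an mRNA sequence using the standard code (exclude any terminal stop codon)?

Asp: 2 codons.
Lys: 2 codons.
Cys: 2 codons.
Arg: 6 codons.
2 × 2 × 2 × 6 = 48.

48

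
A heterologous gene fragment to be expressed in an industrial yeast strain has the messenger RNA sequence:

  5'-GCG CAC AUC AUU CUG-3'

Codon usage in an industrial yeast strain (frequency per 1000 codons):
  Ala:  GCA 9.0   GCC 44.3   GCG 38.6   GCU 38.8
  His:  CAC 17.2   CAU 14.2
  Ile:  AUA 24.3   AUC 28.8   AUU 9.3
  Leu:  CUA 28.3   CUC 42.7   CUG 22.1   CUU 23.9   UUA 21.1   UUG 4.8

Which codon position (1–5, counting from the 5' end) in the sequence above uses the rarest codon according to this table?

4

Codon 1 GCG (Ala): 38.6 per 1000.
Codon 2 CAC (His): 17.2 per 1000.
Codon 3 AUC (Ile): 28.8 per 1000.
Codon 4 AUU (Ile): 9.3 per 1000.
Codon 5 CUG (Leu): 22.1 per 1000.
Lowest frequency is 9.3 at codon 4.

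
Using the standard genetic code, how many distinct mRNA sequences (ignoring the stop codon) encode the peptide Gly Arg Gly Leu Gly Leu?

Gly: 4 codons.
Arg: 6 codons.
Gly: 4 codons.
Leu: 6 codons.
Gly: 4 codons.
Leu: 6 codons.
4 × 6 × 4 × 6 × 4 × 6 = 13824.

13824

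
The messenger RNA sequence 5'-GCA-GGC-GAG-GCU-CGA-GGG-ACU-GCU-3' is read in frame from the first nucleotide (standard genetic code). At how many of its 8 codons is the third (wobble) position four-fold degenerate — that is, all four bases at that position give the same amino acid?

Codon 1 GCA (Ala): third position 4-fold.
Codon 2 GGC (Gly): third position 4-fold.
Codon 3 GAG (Glu): third position 2-fold.
Codon 4 GCU (Ala): third position 4-fold.
Codon 5 CGA (Arg): third position 4-fold.
Codon 6 GGG (Gly): third position 4-fold.
Codon 7 ACU (Thr): third position 4-fold.
Codon 8 GCU (Ala): third position 4-fold.
Four-fold degenerate third positions: 7.

7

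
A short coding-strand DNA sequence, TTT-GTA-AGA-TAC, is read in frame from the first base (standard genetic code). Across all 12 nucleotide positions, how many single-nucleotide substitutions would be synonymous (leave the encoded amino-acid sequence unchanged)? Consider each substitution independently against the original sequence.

Codon 1 (TTT, Phe): 1 synonymous substitution.
Codon 2 (GTA, Val): 3 synonymous substitutions.
Codon 3 (AGA, Arg): 2 synonymous substitutions.
Codon 4 (TAC, Tyr): 1 synonymous substitution.
Total: 1 + 3 + 2 + 1 = 7.

7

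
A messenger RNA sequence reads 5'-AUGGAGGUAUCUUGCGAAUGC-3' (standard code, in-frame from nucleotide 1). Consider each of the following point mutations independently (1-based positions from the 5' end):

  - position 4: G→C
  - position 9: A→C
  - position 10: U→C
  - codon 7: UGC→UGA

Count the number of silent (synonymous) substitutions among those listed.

Codon 2: GAG (Glu) → CAG (Gln) — missense.
Codon 3: GUA (Val) → GUC (Val) — synonymous.
Codon 4: UCU (Ser) → CCU (Pro) — missense.
Codon 7: UGC (Cys) → UGA (Stop) — nonsense.
Synonymous: 1 of 4.

1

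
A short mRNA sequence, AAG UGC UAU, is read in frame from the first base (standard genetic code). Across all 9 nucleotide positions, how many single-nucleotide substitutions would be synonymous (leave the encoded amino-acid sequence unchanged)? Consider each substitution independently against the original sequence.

Codon 1 (AAG, Lys): 1 synonymous substitution.
Codon 2 (UGC, Cys): 1 synonymous substitution.
Codon 3 (UAU, Tyr): 1 synonymous substitution.
Total: 1 + 1 + 1 = 3.

3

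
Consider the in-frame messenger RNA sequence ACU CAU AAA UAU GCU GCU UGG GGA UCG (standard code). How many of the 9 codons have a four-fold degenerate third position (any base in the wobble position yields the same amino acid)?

Codon 1 ACU (Thr): third position 4-fold.
Codon 2 CAU (His): third position 2-fold.
Codon 3 AAA (Lys): third position 2-fold.
Codon 4 UAU (Tyr): third position 2-fold.
Codon 5 GCU (Ala): third position 4-fold.
Codon 6 GCU (Ala): third position 4-fold.
Codon 7 UGG (Trp): third position 1-fold.
Codon 8 GGA (Gly): third position 4-fold.
Codon 9 UCG (Ser): third position 4-fold.
Four-fold degenerate third positions: 5.

5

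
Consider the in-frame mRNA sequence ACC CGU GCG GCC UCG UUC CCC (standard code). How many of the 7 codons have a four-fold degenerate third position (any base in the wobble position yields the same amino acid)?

Codon 1 ACC (Thr): third position 4-fold.
Codon 2 CGU (Arg): third position 4-fold.
Codon 3 GCG (Ala): third position 4-fold.
Codon 4 GCC (Ala): third position 4-fold.
Codon 5 UCG (Ser): third position 4-fold.
Codon 6 UUC (Phe): third position 2-fold.
Codon 7 CCC (Pro): third position 4-fold.
Four-fold degenerate third positions: 6.

6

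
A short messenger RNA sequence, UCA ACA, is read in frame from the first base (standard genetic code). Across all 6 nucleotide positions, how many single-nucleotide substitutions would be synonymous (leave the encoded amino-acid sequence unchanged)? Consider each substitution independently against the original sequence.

6

Codon 1 (UCA, Ser): 3 synonymous substitutions.
Codon 2 (ACA, Thr): 3 synonymous substitutions.
Total: 3 + 3 = 6.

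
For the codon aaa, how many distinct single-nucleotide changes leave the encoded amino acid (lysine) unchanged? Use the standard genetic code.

1

Position 1: none → 0 synonymous.
Position 2: none → 0 synonymous.
Position 3: AAG → 1 synonymous.
Total: 0 + 0 + 1 = 1.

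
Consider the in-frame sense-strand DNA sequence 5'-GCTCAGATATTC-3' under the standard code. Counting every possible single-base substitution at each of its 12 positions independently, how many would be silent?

Codon 1 (GCT, Ala): 3 synonymous substitutions.
Codon 2 (CAG, Gln): 1 synonymous substitution.
Codon 3 (ATA, Ile): 2 synonymous substitutions.
Codon 4 (TTC, Phe): 1 synonymous substitution.
Total: 3 + 1 + 2 + 1 = 7.

7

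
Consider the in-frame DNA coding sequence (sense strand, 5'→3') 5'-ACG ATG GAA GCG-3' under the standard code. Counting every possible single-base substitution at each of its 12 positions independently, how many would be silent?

7

Codon 1 (ACG, Thr): 3 synonymous substitutions.
Codon 2 (ATG, Met): 0 synonymous substitutions.
Codon 3 (GAA, Glu): 1 synonymous substitution.
Codon 4 (GCG, Ala): 3 synonymous substitutions.
Total: 3 + 0 + 1 + 3 = 7.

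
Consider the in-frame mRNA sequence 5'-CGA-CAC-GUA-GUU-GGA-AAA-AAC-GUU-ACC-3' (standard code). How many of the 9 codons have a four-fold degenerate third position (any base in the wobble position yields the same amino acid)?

Codon 1 CGA (Arg): third position 4-fold.
Codon 2 CAC (His): third position 2-fold.
Codon 3 GUA (Val): third position 4-fold.
Codon 4 GUU (Val): third position 4-fold.
Codon 5 GGA (Gly): third position 4-fold.
Codon 6 AAA (Lys): third position 2-fold.
Codon 7 AAC (Asn): third position 2-fold.
Codon 8 GUU (Val): third position 4-fold.
Codon 9 ACC (Thr): third position 4-fold.
Four-fold degenerate third positions: 6.

6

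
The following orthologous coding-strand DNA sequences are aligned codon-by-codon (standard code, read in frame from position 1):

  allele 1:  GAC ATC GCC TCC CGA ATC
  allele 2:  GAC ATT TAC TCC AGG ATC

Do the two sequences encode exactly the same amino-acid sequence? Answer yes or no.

Codon 1: GAC Asp / GAC Asp — identical.
Codon 2: ATC Ile / ATT Ile — synonymous.
Codon 3: GCC Ala / TAC Tyr — nonsynonymous.
Codon 4: TCC Ser / TCC Ser — identical.
Codon 5: CGA Arg / AGG Arg — synonymous.
Codon 6: ATC Ile / ATC Ile — identical.
Nonsynonymous differences: 1 → different protein.

no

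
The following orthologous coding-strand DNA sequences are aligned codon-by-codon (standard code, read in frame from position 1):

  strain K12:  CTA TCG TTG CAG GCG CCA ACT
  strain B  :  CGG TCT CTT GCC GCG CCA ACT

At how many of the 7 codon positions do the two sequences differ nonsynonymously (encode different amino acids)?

Codon 1: CTA Leu / CGG Arg — nonsynonymous.
Codon 2: TCG Ser / TCT Ser — synonymous.
Codon 3: TTG Leu / CTT Leu — synonymous.
Codon 4: CAG Gln / GCC Ala — nonsynonymous.
Codon 5: GCG Ala / GCG Ala — identical.
Codon 6: CCA Pro / CCA Pro — identical.
Codon 7: ACT Thr / ACT Thr — identical.
Nonsynonymous differences: 2.

2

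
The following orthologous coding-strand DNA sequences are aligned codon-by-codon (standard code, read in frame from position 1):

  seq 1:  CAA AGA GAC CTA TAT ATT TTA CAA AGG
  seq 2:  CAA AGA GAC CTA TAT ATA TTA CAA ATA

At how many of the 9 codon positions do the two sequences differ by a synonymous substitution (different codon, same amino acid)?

1

Codon 1: CAA Gln / CAA Gln — identical.
Codon 2: AGA Arg / AGA Arg — identical.
Codon 3: GAC Asp / GAC Asp — identical.
Codon 4: CTA Leu / CTA Leu — identical.
Codon 5: TAT Tyr / TAT Tyr — identical.
Codon 6: ATT Ile / ATA Ile — synonymous.
Codon 7: TTA Leu / TTA Leu — identical.
Codon 8: CAA Gln / CAA Gln — identical.
Codon 9: AGG Arg / ATA Ile — nonsynonymous.
Synonymous differences: 1.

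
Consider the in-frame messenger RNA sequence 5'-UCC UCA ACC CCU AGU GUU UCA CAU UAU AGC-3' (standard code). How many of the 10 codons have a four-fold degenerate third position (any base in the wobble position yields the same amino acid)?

Codon 1 UCC (Ser): third position 4-fold.
Codon 2 UCA (Ser): third position 4-fold.
Codon 3 ACC (Thr): third position 4-fold.
Codon 4 CCU (Pro): third position 4-fold.
Codon 5 AGU (Ser): third position 2-fold.
Codon 6 GUU (Val): third position 4-fold.
Codon 7 UCA (Ser): third position 4-fold.
Codon 8 CAU (His): third position 2-fold.
Codon 9 UAU (Tyr): third position 2-fold.
Codon 10 AGC (Ser): third position 2-fold.
Four-fold degenerate third positions: 6.

6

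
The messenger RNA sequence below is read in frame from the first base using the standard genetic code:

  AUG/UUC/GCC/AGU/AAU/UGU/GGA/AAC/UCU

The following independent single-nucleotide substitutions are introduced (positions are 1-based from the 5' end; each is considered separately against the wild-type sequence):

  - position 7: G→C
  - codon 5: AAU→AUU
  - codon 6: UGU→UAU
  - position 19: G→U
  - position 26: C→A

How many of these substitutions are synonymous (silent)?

0

Codon 3: GCC (Ala) → CCC (Pro) — missense.
Codon 5: AAU (Asn) → AUU (Ile) — missense.
Codon 6: UGU (Cys) → UAU (Tyr) — missense.
Codon 7: GGA (Gly) → UGA (Stop) — nonsense.
Codon 9: UCU (Ser) → UAU (Tyr) — missense.
Synonymous: 0 of 5.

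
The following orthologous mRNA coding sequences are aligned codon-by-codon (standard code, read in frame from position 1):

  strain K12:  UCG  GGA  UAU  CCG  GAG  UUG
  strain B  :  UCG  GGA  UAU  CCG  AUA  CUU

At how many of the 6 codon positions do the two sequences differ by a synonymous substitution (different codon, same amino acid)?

1

Codon 1: UCG Ser / UCG Ser — identical.
Codon 2: GGA Gly / GGA Gly — identical.
Codon 3: UAU Tyr / UAU Tyr — identical.
Codon 4: CCG Pro / CCG Pro — identical.
Codon 5: GAG Glu / AUA Ile — nonsynonymous.
Codon 6: UUG Leu / CUU Leu — synonymous.
Synonymous differences: 1.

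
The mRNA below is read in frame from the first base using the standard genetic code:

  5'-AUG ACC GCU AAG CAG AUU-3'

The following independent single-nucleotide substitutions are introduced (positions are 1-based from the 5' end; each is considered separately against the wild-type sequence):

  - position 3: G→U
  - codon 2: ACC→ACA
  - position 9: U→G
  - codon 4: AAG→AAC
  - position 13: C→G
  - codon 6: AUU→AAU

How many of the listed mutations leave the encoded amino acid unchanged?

2

Codon 1: AUG (Met) → AUU (Ile) — missense.
Codon 2: ACC (Thr) → ACA (Thr) — synonymous.
Codon 3: GCU (Ala) → GCG (Ala) — synonymous.
Codon 4: AAG (Lys) → AAC (Asn) — missense.
Codon 5: CAG (Gln) → GAG (Glu) — missense.
Codon 6: AUU (Ile) → AAU (Asn) — missense.
Synonymous: 2 of 6.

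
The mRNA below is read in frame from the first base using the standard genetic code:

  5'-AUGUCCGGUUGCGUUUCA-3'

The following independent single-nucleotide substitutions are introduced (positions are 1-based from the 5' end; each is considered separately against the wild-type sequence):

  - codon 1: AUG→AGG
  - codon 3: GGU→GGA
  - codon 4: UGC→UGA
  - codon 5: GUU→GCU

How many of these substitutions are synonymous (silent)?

1

Codon 1: AUG (Met) → AGG (Arg) — missense.
Codon 3: GGU (Gly) → GGA (Gly) — synonymous.
Codon 4: UGC (Cys) → UGA (Stop) — nonsense.
Codon 5: GUU (Val) → GCU (Ala) — missense.
Synonymous: 1 of 4.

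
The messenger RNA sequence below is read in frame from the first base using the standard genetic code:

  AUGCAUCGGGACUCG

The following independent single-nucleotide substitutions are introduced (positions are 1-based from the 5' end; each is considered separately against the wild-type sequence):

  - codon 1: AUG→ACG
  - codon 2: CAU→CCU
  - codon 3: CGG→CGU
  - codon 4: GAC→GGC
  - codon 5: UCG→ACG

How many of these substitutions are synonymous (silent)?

Codon 1: AUG (Met) → ACG (Thr) — missense.
Codon 2: CAU (His) → CCU (Pro) — missense.
Codon 3: CGG (Arg) → CGU (Arg) — synonymous.
Codon 4: GAC (Asp) → GGC (Gly) — missense.
Codon 5: UCG (Ser) → ACG (Thr) — missense.
Synonymous: 1 of 5.

1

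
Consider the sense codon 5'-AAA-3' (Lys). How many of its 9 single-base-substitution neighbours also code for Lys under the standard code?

1

Position 1: none → 0 synonymous.
Position 2: none → 0 synonymous.
Position 3: AAG → 1 synonymous.
Total: 0 + 0 + 1 = 1.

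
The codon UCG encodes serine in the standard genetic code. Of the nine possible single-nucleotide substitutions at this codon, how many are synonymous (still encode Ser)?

3

Position 1: none → 0 synonymous.
Position 2: none → 0 synonymous.
Position 3: UCU, UCC, UCA → 3 synonymous.
Total: 0 + 0 + 3 = 3.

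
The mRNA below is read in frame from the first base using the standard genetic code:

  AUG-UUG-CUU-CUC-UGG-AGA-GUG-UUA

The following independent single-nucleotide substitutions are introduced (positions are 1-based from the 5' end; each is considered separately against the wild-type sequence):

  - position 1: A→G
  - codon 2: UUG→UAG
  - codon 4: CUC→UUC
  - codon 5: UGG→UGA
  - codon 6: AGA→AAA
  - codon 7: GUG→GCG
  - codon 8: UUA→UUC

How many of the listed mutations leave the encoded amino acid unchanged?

0

Codon 1: AUG (Met) → GUG (Val) — missense.
Codon 2: UUG (Leu) → UAG (Stop) — nonsense.
Codon 4: CUC (Leu) → UUC (Phe) — missense.
Codon 5: UGG (Trp) → UGA (Stop) — nonsense.
Codon 6: AGA (Arg) → AAA (Lys) — missense.
Codon 7: GUG (Val) → GCG (Ala) — missense.
Codon 8: UUA (Leu) → UUC (Phe) — missense.
Synonymous: 0 of 7.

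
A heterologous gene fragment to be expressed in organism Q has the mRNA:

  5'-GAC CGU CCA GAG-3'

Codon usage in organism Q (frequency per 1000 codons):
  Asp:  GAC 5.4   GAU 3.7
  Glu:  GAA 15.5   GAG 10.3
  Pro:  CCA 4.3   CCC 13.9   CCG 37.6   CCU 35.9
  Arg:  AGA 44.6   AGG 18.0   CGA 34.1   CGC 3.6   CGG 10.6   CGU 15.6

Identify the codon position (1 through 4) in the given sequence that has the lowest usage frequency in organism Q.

Codon 1 GAC (Asp): 5.4 per 1000.
Codon 2 CGU (Arg): 15.6 per 1000.
Codon 3 CCA (Pro): 4.3 per 1000.
Codon 4 GAG (Glu): 10.3 per 1000.
Lowest frequency is 4.3 at codon 3.

3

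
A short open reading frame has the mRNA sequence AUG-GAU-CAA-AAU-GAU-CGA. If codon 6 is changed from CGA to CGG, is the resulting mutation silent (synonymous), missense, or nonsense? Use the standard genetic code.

Position 18 falls in codon 6: CGA → Arg.
After the substitution the codon is CGG → Arg.
Both encode Arg, so the change is synonymous.

silent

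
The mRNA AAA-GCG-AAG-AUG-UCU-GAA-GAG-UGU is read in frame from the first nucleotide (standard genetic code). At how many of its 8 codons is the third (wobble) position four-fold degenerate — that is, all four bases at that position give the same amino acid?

Codon 1 AAA (Lys): third position 2-fold.
Codon 2 GCG (Ala): third position 4-fold.
Codon 3 AAG (Lys): third position 2-fold.
Codon 4 AUG (Met): third position 1-fold.
Codon 5 UCU (Ser): third position 4-fold.
Codon 6 GAA (Glu): third position 2-fold.
Codon 7 GAG (Glu): third position 2-fold.
Codon 8 UGU (Cys): third position 2-fold.
Four-fold degenerate third positions: 2.

2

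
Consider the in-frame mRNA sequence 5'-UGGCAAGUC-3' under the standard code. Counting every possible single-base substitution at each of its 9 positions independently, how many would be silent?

4

Codon 1 (UGG, Trp): 0 synonymous substitutions.
Codon 2 (CAA, Gln): 1 synonymous substitution.
Codon 3 (GUC, Val): 3 synonymous substitutions.
Total: 0 + 1 + 3 = 4.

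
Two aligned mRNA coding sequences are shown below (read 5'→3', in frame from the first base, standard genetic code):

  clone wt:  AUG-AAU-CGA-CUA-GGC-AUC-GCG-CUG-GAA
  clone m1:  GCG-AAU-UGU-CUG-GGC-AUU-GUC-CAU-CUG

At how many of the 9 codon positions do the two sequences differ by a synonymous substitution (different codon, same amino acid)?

2

Codon 1: AUG Met / GCG Ala — nonsynonymous.
Codon 2: AAU Asn / AAU Asn — identical.
Codon 3: CGA Arg / UGU Cys — nonsynonymous.
Codon 4: CUA Leu / CUG Leu — synonymous.
Codon 5: GGC Gly / GGC Gly — identical.
Codon 6: AUC Ile / AUU Ile — synonymous.
Codon 7: GCG Ala / GUC Val — nonsynonymous.
Codon 8: CUG Leu / CAU His — nonsynonymous.
Codon 9: GAA Glu / CUG Leu — nonsynonymous.
Synonymous differences: 2.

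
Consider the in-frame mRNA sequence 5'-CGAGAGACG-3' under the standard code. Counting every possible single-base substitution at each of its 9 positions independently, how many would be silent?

8

Codon 1 (CGA, Arg): 4 synonymous substitutions.
Codon 2 (GAG, Glu): 1 synonymous substitution.
Codon 3 (ACG, Thr): 3 synonymous substitutions.
Total: 4 + 1 + 3 = 8.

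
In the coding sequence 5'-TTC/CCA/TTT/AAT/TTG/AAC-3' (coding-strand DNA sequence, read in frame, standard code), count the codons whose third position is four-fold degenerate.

1

Codon 1 TTC (Phe): third position 2-fold.
Codon 2 CCA (Pro): third position 4-fold.
Codon 3 TTT (Phe): third position 2-fold.
Codon 4 AAT (Asn): third position 2-fold.
Codon 5 TTG (Leu): third position 2-fold.
Codon 6 AAC (Asn): third position 2-fold.
Four-fold degenerate third positions: 1.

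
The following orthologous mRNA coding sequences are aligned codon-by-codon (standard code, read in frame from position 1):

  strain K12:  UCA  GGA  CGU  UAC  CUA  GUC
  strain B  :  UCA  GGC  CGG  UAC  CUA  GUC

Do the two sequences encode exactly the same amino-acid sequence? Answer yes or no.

yes

Codon 1: UCA Ser / UCA Ser — identical.
Codon 2: GGA Gly / GGC Gly — synonymous.
Codon 3: CGU Arg / CGG Arg — synonymous.
Codon 4: UAC Tyr / UAC Tyr — identical.
Codon 5: CUA Leu / CUA Leu — identical.
Codon 6: GUC Val / GUC Val — identical.
Nonsynonymous differences: 0 → same protein.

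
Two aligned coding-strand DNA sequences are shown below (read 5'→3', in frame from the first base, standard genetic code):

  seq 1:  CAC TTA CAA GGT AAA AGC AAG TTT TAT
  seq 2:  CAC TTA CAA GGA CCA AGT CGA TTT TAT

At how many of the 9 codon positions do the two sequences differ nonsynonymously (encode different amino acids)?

2

Codon 1: CAC His / CAC His — identical.
Codon 2: TTA Leu / TTA Leu — identical.
Codon 3: CAA Gln / CAA Gln — identical.
Codon 4: GGT Gly / GGA Gly — synonymous.
Codon 5: AAA Lys / CCA Pro — nonsynonymous.
Codon 6: AGC Ser / AGT Ser — synonymous.
Codon 7: AAG Lys / CGA Arg — nonsynonymous.
Codon 8: TTT Phe / TTT Phe — identical.
Codon 9: TAT Tyr / TAT Tyr — identical.
Nonsynonymous differences: 2.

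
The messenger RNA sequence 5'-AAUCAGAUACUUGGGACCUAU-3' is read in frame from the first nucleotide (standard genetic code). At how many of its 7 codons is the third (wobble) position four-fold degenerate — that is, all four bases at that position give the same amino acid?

Codon 1 AAU (Asn): third position 2-fold.
Codon 2 CAG (Gln): third position 2-fold.
Codon 3 AUA (Ile): third position 3-fold.
Codon 4 CUU (Leu): third position 4-fold.
Codon 5 GGG (Gly): third position 4-fold.
Codon 6 ACC (Thr): third position 4-fold.
Codon 7 UAU (Tyr): third position 2-fold.
Four-fold degenerate third positions: 3.

3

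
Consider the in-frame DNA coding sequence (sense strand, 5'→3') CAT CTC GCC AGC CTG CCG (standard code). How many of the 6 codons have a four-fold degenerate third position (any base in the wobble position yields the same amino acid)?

Codon 1 CAT (His): third position 2-fold.
Codon 2 CTC (Leu): third position 4-fold.
Codon 3 GCC (Ala): third position 4-fold.
Codon 4 AGC (Ser): third position 2-fold.
Codon 5 CTG (Leu): third position 4-fold.
Codon 6 CCG (Pro): third position 4-fold.
Four-fold degenerate third positions: 4.

4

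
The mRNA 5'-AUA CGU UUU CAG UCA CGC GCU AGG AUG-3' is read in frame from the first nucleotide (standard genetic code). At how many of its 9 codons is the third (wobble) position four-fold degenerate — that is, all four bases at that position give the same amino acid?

Codon 1 AUA (Ile): third position 3-fold.
Codon 2 CGU (Arg): third position 4-fold.
Codon 3 UUU (Phe): third position 2-fold.
Codon 4 CAG (Gln): third position 2-fold.
Codon 5 UCA (Ser): third position 4-fold.
Codon 6 CGC (Arg): third position 4-fold.
Codon 7 GCU (Ala): third position 4-fold.
Codon 8 AGG (Arg): third position 2-fold.
Codon 9 AUG (Met): third position 1-fold.
Four-fold degenerate third positions: 4.

4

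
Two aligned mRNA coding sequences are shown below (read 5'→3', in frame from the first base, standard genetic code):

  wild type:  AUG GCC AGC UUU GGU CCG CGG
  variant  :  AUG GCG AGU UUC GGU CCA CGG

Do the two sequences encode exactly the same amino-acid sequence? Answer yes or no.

yes

Codon 1: AUG Met / AUG Met — identical.
Codon 2: GCC Ala / GCG Ala — synonymous.
Codon 3: AGC Ser / AGU Ser — synonymous.
Codon 4: UUU Phe / UUC Phe — synonymous.
Codon 5: GGU Gly / GGU Gly — identical.
Codon 6: CCG Pro / CCA Pro — synonymous.
Codon 7: CGG Arg / CGG Arg — identical.
Nonsynonymous differences: 0 → same protein.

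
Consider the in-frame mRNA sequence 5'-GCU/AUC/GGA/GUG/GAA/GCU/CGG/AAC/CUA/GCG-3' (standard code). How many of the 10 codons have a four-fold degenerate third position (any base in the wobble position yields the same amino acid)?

Codon 1 GCU (Ala): third position 4-fold.
Codon 2 AUC (Ile): third position 3-fold.
Codon 3 GGA (Gly): third position 4-fold.
Codon 4 GUG (Val): third position 4-fold.
Codon 5 GAA (Glu): third position 2-fold.
Codon 6 GCU (Ala): third position 4-fold.
Codon 7 CGG (Arg): third position 4-fold.
Codon 8 AAC (Asn): third position 2-fold.
Codon 9 CUA (Leu): third position 4-fold.
Codon 10 GCG (Ala): third position 4-fold.
Four-fold degenerate third positions: 7.

7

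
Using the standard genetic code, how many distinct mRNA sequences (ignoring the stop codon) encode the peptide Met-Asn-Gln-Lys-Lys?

Met: 1 codon.
Asn: 2 codons.
Gln: 2 codons.
Lys: 2 codons.
Lys: 2 codons.
1 × 2 × 2 × 2 × 2 = 16.

16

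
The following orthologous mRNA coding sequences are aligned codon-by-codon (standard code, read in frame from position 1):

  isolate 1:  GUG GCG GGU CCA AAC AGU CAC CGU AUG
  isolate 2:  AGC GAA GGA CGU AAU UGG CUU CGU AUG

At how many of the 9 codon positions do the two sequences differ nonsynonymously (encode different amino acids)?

Codon 1: GUG Val / AGC Ser — nonsynonymous.
Codon 2: GCG Ala / GAA Glu — nonsynonymous.
Codon 3: GGU Gly / GGA Gly — synonymous.
Codon 4: CCA Pro / CGU Arg — nonsynonymous.
Codon 5: AAC Asn / AAU Asn — synonymous.
Codon 6: AGU Ser / UGG Trp — nonsynonymous.
Codon 7: CAC His / CUU Leu — nonsynonymous.
Codon 8: CGU Arg / CGU Arg — identical.
Codon 9: AUG Met / AUG Met — identical.
Nonsynonymous differences: 5.

5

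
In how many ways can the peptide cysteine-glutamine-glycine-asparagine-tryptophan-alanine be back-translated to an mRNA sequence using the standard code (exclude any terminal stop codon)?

Cys: 2 codons.
Gln: 2 codons.
Gly: 4 codons.
Asn: 2 codons.
Trp: 1 codon.
Ala: 4 codons.
2 × 2 × 4 × 2 × 1 × 4 = 128.

128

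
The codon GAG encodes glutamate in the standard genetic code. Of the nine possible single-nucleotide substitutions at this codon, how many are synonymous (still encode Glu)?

1

Position 1: none → 0 synonymous.
Position 2: none → 0 synonymous.
Position 3: GAA → 1 synonymous.
Total: 0 + 0 + 1 = 1.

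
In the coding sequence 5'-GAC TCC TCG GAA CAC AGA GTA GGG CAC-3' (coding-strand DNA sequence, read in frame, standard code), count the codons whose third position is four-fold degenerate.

Codon 1 GAC (Asp): third position 2-fold.
Codon 2 TCC (Ser): third position 4-fold.
Codon 3 TCG (Ser): third position 4-fold.
Codon 4 GAA (Glu): third position 2-fold.
Codon 5 CAC (His): third position 2-fold.
Codon 6 AGA (Arg): third position 2-fold.
Codon 7 GTA (Val): third position 4-fold.
Codon 8 GGG (Gly): third position 4-fold.
Codon 9 CAC (His): third position 2-fold.
Four-fold degenerate third positions: 4.

4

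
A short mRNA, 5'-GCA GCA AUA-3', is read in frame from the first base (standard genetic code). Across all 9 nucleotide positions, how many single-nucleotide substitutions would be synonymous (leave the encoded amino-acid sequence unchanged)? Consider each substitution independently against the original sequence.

8

Codon 1 (GCA, Ala): 3 synonymous substitutions.
Codon 2 (GCA, Ala): 3 synonymous substitutions.
Codon 3 (AUA, Ile): 2 synonymous substitutions.
Total: 3 + 3 + 2 = 8.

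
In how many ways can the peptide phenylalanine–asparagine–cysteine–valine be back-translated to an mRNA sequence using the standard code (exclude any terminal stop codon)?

Phe: 2 codons.
Asn: 2 codons.
Cys: 2 codons.
Val: 4 codons.
2 × 2 × 2 × 4 = 32.

32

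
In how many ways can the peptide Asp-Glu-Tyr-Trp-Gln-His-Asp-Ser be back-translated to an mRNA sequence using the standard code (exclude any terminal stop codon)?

Asp: 2 codons.
Glu: 2 codons.
Tyr: 2 codons.
Trp: 1 codon.
Gln: 2 codons.
His: 2 codons.
Asp: 2 codons.
Ser: 6 codons.
2 × 2 × 2 × 1 × 2 × 2 × 2 × 6 = 384.

384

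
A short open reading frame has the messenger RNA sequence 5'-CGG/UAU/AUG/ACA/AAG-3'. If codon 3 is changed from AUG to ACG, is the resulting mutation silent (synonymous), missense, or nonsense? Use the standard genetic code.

Position 8 falls in codon 3: AUG → Met.
After the substitution the codon is ACG → Thr.
Met ≠ Thr, so this is a missense mutation.

missense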